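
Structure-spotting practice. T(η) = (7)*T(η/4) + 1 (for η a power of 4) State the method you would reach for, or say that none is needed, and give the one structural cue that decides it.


Diagnosis: the master substitution — the argument η/4 divides the index by 4; the standard η = 4^m substitution converts it to a constant-shift recurrence.


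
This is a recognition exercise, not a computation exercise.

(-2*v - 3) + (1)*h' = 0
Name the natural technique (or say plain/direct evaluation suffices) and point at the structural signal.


Diagnosis: no special technique — the slope is a pure function of v; integrate both sides and be done.


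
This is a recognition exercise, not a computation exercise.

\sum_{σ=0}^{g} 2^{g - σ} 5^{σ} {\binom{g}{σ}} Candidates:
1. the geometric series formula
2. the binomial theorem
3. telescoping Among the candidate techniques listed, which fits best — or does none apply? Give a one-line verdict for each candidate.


Verdict: the binomial theorem — terms weighting {\binom{g}{σ}} against matched powers of 5 and 2 reassemble into (5 + 2)^g by the binomial theorem.
- the geometric series formula: dividing successive terms gives an index-dependent quantity, not a constant.
- the binomial theorem — applicable, and directly so.
- telescoping — the terms as presented offer no neighboring cancellation — a telescoping rewrite may exist, but the displayed structure does not hand one over.


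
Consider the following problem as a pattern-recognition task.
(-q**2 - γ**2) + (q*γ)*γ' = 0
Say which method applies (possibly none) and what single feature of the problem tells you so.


Technique: the homogeneous substitution — the slope is degree-zero homogeneous: the ratio substitution v = γ/q collapses it. A Bernoulli rewrite works here as the equation stands — the homogeneous substitution is the more immediate reading.


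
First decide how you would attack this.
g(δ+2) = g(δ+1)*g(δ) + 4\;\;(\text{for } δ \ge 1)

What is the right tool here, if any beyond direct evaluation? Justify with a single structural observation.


Verdict: no special technique — the unknown sequence enters the update nonlinearly, so no linear method fits the recurrence as written — direct iteration remains.


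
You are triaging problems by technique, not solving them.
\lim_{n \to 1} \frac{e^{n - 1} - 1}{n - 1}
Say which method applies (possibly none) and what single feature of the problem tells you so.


Best approach: l'Hôpital's rule (0/0) — the 0/0 form at 1 is the signature situation for l'Hôpital's rule. One could equally expand both pieces locally and compare leading terms; the rule does that in one stroke.


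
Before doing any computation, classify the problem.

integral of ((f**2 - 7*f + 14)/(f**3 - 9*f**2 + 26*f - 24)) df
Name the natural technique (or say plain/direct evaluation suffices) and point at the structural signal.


Best approach: partial fractions — f**3 - 9*f**2 + 26*f - 24 splits into linear pieces, so the quotient is a sum of simple fractions — decompose before integrating.


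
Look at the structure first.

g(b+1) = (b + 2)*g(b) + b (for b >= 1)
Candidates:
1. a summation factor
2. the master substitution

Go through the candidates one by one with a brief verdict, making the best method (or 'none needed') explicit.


Technique: a summation factor — one-term recursion with variable weight b + 2 is solved by product normalization, not by root-finding.
- a summation factor — applicable, and directly so.
- the master substitution — with no divided-index recursive call, reindexing by powers of a base buys nothing.


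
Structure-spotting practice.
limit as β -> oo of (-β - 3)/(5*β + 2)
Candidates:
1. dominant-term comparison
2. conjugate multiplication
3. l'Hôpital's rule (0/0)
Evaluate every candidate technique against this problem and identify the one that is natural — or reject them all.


Best approach: dominant-term comparison — growth-rate triage: the leading powers of β decide the limit, everything else is noise.
- dominant-term comparison — yes, a natural case for it.
- conjugate multiplication: multiplying by a conjugate would not remove any indeterminacy here.
- l'Hôpital's rule (0/0) — as a single quotient the expression runs to ∞/∞ at the limit point — an at-infinity form of the rule would apply, though the leading-growth comparison is the direct reading.


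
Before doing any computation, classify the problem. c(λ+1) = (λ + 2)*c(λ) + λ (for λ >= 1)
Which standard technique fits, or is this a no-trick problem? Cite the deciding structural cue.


Verdict: a summation factor — one step of memory with a weight λ + 2 that changes as the index grows — the summation-factor construction is built for this.


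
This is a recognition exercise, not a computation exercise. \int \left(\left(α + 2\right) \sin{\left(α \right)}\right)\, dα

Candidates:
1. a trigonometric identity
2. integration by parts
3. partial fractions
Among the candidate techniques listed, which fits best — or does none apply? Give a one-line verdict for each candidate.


Technique: integration by parts — α + 2 dies after finitely many derivatives while \sin{\left(α \right)} cycles under integration — the tabular/parts setup.
- a trigonometric identity — no identity rewrites this into an easier trigonometric form.
- integration by parts: applicable, and directly so.
- partial fractions — the expression is not a ratio of polynomials that decomposes further.


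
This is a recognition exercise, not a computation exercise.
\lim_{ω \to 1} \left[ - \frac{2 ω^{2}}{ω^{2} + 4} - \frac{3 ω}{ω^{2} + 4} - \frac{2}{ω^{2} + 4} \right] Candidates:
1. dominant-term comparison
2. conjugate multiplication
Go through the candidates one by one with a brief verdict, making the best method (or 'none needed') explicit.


Best approach: no special technique — the expression is continuous at 1 — substitute and evaluate; no indeterminate form appears.
- dominant-term comparison: this limit is not decided by comparing polynomial growth at infinity.
- conjugate multiplication: no difference of divergent radicals appears, so rationalizing has nothing to cancel.


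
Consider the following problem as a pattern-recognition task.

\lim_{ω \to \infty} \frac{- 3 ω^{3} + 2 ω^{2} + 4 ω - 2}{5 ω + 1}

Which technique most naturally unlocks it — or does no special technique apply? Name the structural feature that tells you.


Verdict: dominant-term comparison — divide through by the highest power of ω; every lower-order term dies and the dominant terms decide the limit. As a single quotient, the ∞/∞ shape would yield to repeated differentiation as well — the growth comparison gets there in one look.


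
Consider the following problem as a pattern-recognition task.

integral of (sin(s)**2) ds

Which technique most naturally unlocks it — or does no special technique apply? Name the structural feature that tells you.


Diagnosis: a trigonometric identity — sin(s)**2 calls for power reduction: rewrite via double angles before any antiderivative is attempted.


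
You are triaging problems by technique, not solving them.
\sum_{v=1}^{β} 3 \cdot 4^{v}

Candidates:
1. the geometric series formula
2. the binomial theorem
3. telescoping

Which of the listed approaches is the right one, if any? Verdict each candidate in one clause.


Method: the geometric series formula — the ratio of consecutive terms is the constant 4, independent of the index — a geometric sum.
- the geometric series formula: yes — fits the structure here.
- the binomial theorem — the terms do not reassemble into a binomial power.
- telescoping — computed from the summand as displayed, the partial sums build up without the pairwise collapse telescoping exploits.


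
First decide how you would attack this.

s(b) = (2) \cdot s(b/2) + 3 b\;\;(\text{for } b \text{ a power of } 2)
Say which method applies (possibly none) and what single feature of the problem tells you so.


Diagnosis: the master substitution — the argument contracts 2-fold per step: reindex b exponentially and solve the linear recurrence in the new index.


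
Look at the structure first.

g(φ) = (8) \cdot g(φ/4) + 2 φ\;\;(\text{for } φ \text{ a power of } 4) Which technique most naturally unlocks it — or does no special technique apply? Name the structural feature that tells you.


Diagnosis: the master substitution — the argument contracts 4-fold per step: reindex φ exponentially and solve the linear recurrence in the new index.


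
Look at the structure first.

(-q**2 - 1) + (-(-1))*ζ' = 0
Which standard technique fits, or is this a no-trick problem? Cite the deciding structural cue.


Technique: no special technique — solved for the derivative, no ζ appears — this is antidifferentiation in q wearing ODE clothing.


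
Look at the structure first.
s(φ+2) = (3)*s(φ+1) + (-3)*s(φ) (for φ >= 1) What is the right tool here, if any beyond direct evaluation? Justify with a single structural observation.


Verdict: the characteristic-root method — the recurrence is linear and homogeneous with constant coefficients, so the ansatz r^φ turns it into a polynomial equation for r.


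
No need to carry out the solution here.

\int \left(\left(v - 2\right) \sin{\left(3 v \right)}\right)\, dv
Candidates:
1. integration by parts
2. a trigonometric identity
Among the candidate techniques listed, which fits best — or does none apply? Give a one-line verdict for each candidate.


Technique: integration by parts — a polynomial v - 2 against the kernel \sin{\left(3 v \right)} is the signature bounded-ladder case for integration by parts.
- integration by parts — yes — fits the structure here.
- a trigonometric identity — no even trigonometric power and no product of distinct frequencies to rewrite.


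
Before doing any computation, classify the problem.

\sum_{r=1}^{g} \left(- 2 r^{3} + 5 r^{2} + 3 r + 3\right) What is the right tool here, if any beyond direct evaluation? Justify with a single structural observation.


Verdict: no special technique — no ratio, no shift structure, no binomial pattern: sum the constant-multiple powers of r with known formulas.


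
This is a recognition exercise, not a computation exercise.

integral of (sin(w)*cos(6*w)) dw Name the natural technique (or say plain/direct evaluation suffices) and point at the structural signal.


Method: a trigonometric identity — mixed-frequency products such as sin(w)*cos(6*w) are designed for the product-to-sum formula.


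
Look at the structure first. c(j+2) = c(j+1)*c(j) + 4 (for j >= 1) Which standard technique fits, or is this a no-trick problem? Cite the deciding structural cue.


Best approach: no special technique — the new term depends nonlinearly on the old ones, which disqualifies every superposition-based technique.


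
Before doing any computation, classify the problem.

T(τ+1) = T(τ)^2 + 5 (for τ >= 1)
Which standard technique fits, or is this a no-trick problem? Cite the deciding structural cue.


Best approach: no special technique — the new term depends nonlinearly on the old ones, which disqualifies every superposition-based technique.


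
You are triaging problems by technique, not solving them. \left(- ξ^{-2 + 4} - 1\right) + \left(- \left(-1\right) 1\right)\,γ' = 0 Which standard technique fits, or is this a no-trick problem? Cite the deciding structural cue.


Method: no special technique — the slope is a pure function of ξ; integrate both sides and be done.


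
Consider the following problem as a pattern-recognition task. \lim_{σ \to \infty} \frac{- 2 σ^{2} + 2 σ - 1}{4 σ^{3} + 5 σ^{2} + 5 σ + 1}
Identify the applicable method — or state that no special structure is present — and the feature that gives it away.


Method: dominant-term comparison — at large σ only the top-degree terms survive; compare the leading terms and the limit falls out. l'Hôpital's at-infinity variant applies to the expression viewed as a single quotient; the leading-term comparison is the direct route.


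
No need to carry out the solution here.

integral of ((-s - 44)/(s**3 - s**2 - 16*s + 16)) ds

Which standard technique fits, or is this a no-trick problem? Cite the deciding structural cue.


Best approach: partial fractions — each factor of s**3 - s**2 - 16*s + 16 owns one elementary piece of the integrand — separate them and integrate piecewise.


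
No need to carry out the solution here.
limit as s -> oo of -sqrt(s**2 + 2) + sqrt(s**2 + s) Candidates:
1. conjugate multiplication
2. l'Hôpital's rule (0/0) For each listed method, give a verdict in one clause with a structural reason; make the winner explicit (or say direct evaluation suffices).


Diagnosis: conjugate multiplication — infinity minus infinity with a radical in play — multiply by the conjugate so the divergences of sqrt(s**2 + s) and sqrt(s**2 + 2) annihilate.
- conjugate multiplication — applies; the problem has the shape this method handles.
- l'Hôpital's rule (0/0): no quotient structure at all: the clash is ∞ minus ∞, which rationalizing converts into a tractable ratio.


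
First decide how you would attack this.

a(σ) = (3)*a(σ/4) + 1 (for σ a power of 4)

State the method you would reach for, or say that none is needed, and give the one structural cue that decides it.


Best approach: the master substitution — treat m = log base 4 of σ as the new clock: one recursion step advances m by one while σ scales by 4.


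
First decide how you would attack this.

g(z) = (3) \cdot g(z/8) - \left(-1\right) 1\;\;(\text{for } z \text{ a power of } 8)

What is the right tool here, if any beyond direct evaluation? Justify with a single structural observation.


Best approach: the master substitution — treat m = log base 8 of z as the new clock: one recursion step advances m by one while z scales by 8.


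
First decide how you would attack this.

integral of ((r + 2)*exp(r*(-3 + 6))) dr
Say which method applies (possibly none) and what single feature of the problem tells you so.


Diagnosis: integration by parts — the integrand splits as r + 2 times exp(r*(-3 + 6)) — repeatedly differentiating the polynomial part kills it, which is the parts ladder.


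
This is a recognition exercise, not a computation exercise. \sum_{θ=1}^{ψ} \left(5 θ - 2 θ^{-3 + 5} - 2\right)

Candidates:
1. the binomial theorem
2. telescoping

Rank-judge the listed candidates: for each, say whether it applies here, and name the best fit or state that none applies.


Best approach: no special technique — constant-multiple powers of θ with no cancellation partners and no common ratio — use the standard power-sum formulas.
- the binomial theorem: the terms do not reassemble into a binomial power.
- telescoping: computed from the summand as displayed, the partial sums build up without the pairwise collapse telescoping exploits.


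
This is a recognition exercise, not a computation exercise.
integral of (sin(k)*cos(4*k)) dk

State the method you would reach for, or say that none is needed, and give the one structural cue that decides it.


Method: a trigonometric identity — two different frequencies multiply in sin(k)*cos(4*k); the product-to-sum formula separates them.


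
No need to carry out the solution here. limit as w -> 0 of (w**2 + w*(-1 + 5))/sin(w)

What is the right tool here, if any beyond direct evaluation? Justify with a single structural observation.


Technique: l'Hôpital's rule (0/0) — numerator and denominator both vanish at 0 — a genuine 0/0 form, which is exactly when l'Hôpital applies. A first-order expansion at the point is an equally standard path; the rule packages it.


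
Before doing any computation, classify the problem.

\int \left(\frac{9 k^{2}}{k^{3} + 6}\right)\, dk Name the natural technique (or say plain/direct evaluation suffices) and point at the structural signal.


Method: u-substitution — read it as f(k^{3} + 6) times a constant multiple of d(k^{3} + 6): one substitution, u = k^{3} + 6, finishes it.


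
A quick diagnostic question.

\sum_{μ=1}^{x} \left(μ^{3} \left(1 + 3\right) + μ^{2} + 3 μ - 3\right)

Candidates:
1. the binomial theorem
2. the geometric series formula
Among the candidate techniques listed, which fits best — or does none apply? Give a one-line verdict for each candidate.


Verdict: no special technique — with only polynomial terms in μ present, the classical sum-of-powers identities are all you need.
- the binomial theorem — no binomial coefficients pair with matched powers.
- the geometric series formula: the term-to-term ratio changes with the index, so the geometric formula cannot close it.


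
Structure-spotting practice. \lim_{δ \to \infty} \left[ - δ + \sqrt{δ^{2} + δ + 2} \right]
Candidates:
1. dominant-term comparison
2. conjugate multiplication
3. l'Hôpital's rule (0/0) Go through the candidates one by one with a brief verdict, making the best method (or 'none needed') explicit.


Best approach: conjugate multiplication — the difference \sqrt{δ^{2} + δ + 2} - δ is an ∞ − ∞ stalemate; its conjugate partner breaks the tie.
- dominant-term comparison — leading-power comparison does not apply to this form.
- conjugate multiplication: yes, a natural case for it.
- l'Hôpital's rule (0/0) — substitution produces ∞ − ∞ rather than a vanishing quotient; the rule needs a 0/0 ratio to act on.


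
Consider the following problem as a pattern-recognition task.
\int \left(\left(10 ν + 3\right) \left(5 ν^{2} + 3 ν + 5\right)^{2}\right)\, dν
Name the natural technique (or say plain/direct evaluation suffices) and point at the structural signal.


Best approach: u-substitution — 10 ν + 3 matches the derivative of 5 ν^{2} + 3 ν + 5 up to a constant; with u = 5 ν^{2} + 3 ν + 5 the whole integrand folds into a function of u alone. A patient expand-and-integrate also lands it; recognizing the inner expression is the shortcut.


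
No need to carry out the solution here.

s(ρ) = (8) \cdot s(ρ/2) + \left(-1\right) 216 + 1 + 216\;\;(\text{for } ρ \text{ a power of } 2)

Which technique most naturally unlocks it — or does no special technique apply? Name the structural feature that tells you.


Technique: the master substitution — the argument shrinks by the factor 2, so measure the index on a logarithmic scale and the recursion becomes a shift.


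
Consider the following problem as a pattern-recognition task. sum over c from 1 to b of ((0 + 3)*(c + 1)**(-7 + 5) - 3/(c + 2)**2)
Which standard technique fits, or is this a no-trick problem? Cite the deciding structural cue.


Verdict: telescoping — consecutive terms evaluate one function at adjacent indices ((0 + 3)*(c + 1)**(-7 + 5) is its current value): one term's tail is the next term's head, so the chain collapses.


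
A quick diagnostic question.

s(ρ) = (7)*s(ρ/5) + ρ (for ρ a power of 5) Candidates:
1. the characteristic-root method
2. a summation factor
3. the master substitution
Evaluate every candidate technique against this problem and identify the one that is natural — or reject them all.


Diagnosis: the master substitution — recursion at ρ/5 is multiplicative in the index; logarithmic reindexing via ρ = 5^m linearizes it.
- the characteristic-root method — a divided-index call is not the fixed-shift linear shape that characteristic roots solve.
- a summation factor: a divided-index call is outside the fixed-shift first-order family a summation factor normalizes.
- the master substitution: yes, a natural case for it.


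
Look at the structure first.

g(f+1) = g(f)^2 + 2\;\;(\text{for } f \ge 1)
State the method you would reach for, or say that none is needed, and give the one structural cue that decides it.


Method: no special technique — the unknown sequence enters the update nonlinearly, so no linear method fits the recurrence as written — direct iteration remains.


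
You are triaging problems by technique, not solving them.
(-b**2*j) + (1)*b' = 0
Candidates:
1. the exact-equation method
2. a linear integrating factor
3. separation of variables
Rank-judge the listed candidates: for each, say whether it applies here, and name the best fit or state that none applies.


Best approach: separation of variables — separating collects all b-dependence with the derivative and leaves all j-dependence opposite: variables separate.
- the exact-equation method: exactness fails on the nose — the mixed partials do not match.
- a linear integrating factor — the unknown enters nonlinearly (through a power, a denominator, or a transcendental function), which the linear integrating-factor recipe cannot absorb as-is — any repair would come from a preliminary substitution, not the factor.
- separation of variables: yes, a natural case for it.


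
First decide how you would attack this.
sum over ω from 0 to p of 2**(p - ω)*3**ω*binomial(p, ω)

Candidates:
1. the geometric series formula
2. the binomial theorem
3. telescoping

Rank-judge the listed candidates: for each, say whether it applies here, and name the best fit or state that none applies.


Verdict: the binomial theorem — terms weighting binomial(p, ω) against matched powers of 3 and 2 reassemble into (3 + 2)^p by the binomial theorem.
- the geometric series formula: the term-to-term ratio changes with the index, so the geometric formula cannot close it.
- the binomial theorem: yes — fits the structure here.
- telescoping — the terms as presented offer no neighboring cancellation — a telescoping rewrite may exist, but the displayed structure does not hand one over.


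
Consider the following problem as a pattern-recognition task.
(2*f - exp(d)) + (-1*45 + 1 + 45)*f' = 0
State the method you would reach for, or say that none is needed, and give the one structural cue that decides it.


Verdict: a linear integrating factor — f enters only linearly with coefficient 2; multiply by exp of the integral of 2 and the left side becomes one derivative.


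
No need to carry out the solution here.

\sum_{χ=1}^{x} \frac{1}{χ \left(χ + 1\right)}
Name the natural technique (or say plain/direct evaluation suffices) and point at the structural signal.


Verdict: telescoping — one partial-fraction pass turns \frac{1}{χ \left(χ + 1\right)} into a shifted difference, and shifted differences telescope.


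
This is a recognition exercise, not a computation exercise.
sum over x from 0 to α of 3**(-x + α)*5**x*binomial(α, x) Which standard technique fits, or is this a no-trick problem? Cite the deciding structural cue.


Technique: the binomial theorem — the summand is term x of a binomial expansion in 5 and 3; the whole sum is a single power.


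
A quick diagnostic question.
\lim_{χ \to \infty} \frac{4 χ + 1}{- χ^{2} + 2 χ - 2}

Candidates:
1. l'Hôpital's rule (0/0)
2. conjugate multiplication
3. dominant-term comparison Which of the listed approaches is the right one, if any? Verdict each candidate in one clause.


Method: dominant-term comparison — at large χ only the top-degree terms survive; compare the leading terms and the limit falls out.
- l'Hôpital's rule (0/0): no 0/0 form appears: written as one quotient, top and bottom both grow without bound, and the ratio is decided by their leading terms.
- conjugate multiplication: no divergent radical difference is present for a conjugate pair to cancel.
- dominant-term comparison: applies; the problem has the shape this method handles.


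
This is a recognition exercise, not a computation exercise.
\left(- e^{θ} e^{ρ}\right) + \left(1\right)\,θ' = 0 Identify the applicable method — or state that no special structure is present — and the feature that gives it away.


Diagnosis: separation of variables — a product of single-variable factors, e^{ρ} and e^{θ} — the textbook separable form.


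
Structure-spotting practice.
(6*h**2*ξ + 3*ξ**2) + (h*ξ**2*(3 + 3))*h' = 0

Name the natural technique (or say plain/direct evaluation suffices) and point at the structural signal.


Verdict: the exact-equation method — equality of cross partials is the green light — assemble the potential function term by term.


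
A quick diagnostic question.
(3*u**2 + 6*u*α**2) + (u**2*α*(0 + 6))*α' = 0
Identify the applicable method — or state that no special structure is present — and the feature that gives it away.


Verdict: the exact-equation method — equality of cross partials is the green light — assemble the potential function term by term.


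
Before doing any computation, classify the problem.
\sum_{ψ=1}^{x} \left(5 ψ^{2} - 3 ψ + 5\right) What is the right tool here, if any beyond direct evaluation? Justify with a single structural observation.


Technique: no special technique — no cancellation, no constant ratio, no binomial weights — just polynomial terms summed directly.


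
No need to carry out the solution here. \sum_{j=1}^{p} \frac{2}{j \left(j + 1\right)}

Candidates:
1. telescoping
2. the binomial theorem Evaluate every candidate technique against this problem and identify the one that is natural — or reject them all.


Best approach: telescoping — after splitting \frac{2}{j \left(j + 1\right)} into partial fractions, the pieces are shifted copies of one function and cancel telescopically.
- telescoping — yes — fits the structure here.
- the binomial theorem — there is no sum-raised-to-a-power identity hiding in these terms.


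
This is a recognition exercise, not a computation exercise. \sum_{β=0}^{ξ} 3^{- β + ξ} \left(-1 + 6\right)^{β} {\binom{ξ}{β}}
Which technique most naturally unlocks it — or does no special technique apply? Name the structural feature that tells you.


Method: the binomial theorem — the binomial coefficients weight matched powers of (-1 + 6) and 3, which is exactly the expansion of a binomial power.


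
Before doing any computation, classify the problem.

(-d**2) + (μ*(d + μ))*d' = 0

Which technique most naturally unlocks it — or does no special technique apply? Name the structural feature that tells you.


Method: the homogeneous substitution — the slope is degree-zero homogeneous: the ratio substitution v = d/μ collapses it. Rewriting — with the variables' roles exchanged where the shape demands it — would expose a Bernoulli structure too; the homogeneous substitution simply reads the degrees directly.


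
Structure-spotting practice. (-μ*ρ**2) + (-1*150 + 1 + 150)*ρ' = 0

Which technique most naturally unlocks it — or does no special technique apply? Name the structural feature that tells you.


Best approach: separation of variables — a product of single-variable factors, μ and ρ**2 — the textbook separable form.


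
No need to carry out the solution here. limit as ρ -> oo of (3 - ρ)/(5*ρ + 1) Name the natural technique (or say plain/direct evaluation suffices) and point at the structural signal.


Best approach: dominant-term comparison — divide through by the highest power of ρ; every lower-order term dies and the dominant terms decide the limit. Viewed as a single quotient this is an ∞/∞ form — an at-infinity application of l'Hôpital's rule would also resolve it; comparing leading growth reads the answer without differentiating.


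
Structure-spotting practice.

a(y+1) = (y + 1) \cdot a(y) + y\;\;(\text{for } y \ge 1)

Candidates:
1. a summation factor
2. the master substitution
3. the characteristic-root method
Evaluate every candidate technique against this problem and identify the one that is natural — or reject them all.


Best approach: a summation factor — first-order linear but the coefficient y + 1 moves with the index — divide by the cumulative product and telescope.
- a summation factor: applicable, and directly so.
- the master substitution: there is no divide-the-index recursive argument.
- the characteristic-root method — the coefficients change with the index, which the root method cannot absorb.


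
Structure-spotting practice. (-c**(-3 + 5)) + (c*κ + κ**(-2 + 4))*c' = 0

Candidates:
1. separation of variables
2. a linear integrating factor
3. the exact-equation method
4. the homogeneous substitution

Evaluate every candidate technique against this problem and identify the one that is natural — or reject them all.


Technique: the homogeneous substitution — the slope's numerator and denominator share total degree; set v = c/κ and the equation drops to separable form. Suitably rearranged — at times with the variables' roles exchanged — this doubles as a Bernoulli equation; the homogeneous reading needs no such setup.
- separation of variables — the two dependences are entangled, not a clean product of one-variable pieces.
- a linear integrating factor: the unknown enters nonlinearly (through a power, a denominator, or a transcendental function), which the linear integrating-factor recipe cannot absorb as-is — any repair would come from a preliminary substitution, not the factor.
- the exact-equation method: the mixed partial derivatives differ, so the left side is not a total differential.
- the homogeneous substitution — a fit — the right tool for this form.


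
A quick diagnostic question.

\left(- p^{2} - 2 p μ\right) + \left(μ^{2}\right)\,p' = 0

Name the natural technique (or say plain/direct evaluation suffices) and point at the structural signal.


Verdict: the homogeneous substitution — scaling μ and p together leaves the slope fixed — it depends only on p/μ, so substitute the ratio. A Bernoulli rewrite works here as the equation stands — the homogeneous substitution is the more immediate reading.


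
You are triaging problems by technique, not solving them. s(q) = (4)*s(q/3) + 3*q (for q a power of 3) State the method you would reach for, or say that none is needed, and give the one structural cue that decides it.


Technique: the master substitution — a divide-and-conquer shape: argument q/3, so change variables with q = 3^m and solve the linear version.


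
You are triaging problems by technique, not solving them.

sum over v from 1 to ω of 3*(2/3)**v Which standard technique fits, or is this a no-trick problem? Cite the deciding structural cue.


Technique: the geometric series formula — term-over-term division gives 2/3 every time — index-free ratio, geometric sum formula applies.


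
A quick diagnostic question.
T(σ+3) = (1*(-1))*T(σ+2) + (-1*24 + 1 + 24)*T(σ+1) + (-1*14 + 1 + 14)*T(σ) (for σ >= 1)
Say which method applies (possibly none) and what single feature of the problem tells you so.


Diagnosis: the characteristic-root method — linear, homogeneous, constant coefficients: solutions of the form r^σ exist — find the roots of the characteristic polynomial.


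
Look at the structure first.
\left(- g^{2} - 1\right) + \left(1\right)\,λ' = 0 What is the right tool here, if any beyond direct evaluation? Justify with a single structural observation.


Diagnosis: no special technique — the slope is a pure function of g; integrate both sides and be done.


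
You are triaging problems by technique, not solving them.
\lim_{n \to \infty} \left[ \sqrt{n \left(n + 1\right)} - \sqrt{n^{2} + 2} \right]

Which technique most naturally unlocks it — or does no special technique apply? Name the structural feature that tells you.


Verdict: conjugate multiplication — the ∞ − ∞ radical form is the exact trigger for the conjugate maneuver.


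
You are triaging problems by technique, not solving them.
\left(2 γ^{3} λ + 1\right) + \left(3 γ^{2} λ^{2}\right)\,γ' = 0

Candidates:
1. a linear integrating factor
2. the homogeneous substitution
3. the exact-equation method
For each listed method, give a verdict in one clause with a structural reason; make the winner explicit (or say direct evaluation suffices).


Method: the exact-equation method — the cross partial derivatives of 2 γ^{3} λ + 1 and 3 γ^{2} λ^{2} agree, so the left side is the total differential of one potential in λ and γ.
- a linear integrating factor: the unknown enters nonlinearly (through a power, a denominator, or a transcendental function), which the linear integrating-factor recipe cannot absorb as-is — any repair would come from a preliminary substitution, not the factor.
- the homogeneous substitution — the ratio of the variables does not determine the slope.
- the exact-equation method — applicable, and directly so.


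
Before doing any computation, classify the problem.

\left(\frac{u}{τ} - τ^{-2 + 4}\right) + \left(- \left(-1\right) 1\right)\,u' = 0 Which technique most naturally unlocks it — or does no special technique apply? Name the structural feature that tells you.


Diagnosis: a linear integrating factor — the unknown enters only to the first power against a nonzero forcing term — the integrating-factor template applies directly.


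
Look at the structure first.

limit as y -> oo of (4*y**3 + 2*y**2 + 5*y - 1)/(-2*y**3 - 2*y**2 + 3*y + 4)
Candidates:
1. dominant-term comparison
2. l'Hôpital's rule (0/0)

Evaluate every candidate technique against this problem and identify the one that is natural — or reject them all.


Verdict: dominant-term comparison — divide by the highest power of y present: lower-order terms vanish and the dominant ratio remains.
- dominant-term comparison — applicable, and directly so.
- l'Hôpital's rule (0/0): viewed as a single quotient this runs to ∞/∞, not the 0/0 clash this candidate addresses; an at-infinity variant of the rule would resolve it, but comparing leading growth reads the answer without differentiating.


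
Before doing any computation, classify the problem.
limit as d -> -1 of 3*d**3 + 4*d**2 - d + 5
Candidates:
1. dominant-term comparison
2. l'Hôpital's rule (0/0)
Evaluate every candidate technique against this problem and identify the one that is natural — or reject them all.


Technique: no special technique — no denominator vanishes and nothing blows up at -1: direct substitution is the whole computation.
- dominant-term comparison — this limit is not decided by comparing polynomial growth at infinity.
- l'Hôpital's rule (0/0) — evaluation at the point is determinate, so the rule has nothing to repair.


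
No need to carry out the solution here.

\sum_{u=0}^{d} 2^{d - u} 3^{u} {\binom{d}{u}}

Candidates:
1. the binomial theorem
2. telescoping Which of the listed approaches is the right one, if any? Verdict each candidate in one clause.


Verdict: the binomial theorem — terms weighting {\binom{d}{u}} against matched powers of 3 and 2 reassemble into (3 + 2)^d by the binomial theorem.
- the binomial theorem — applicable, and directly so.
- telescoping: as presented, consecutive terms share no shifted copy to cancel against — no rewrite is on display to change that.


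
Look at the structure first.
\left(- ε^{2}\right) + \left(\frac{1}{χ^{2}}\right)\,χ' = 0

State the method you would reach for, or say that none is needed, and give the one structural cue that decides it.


Technique: separation of variables — all dependence on the two variables factors apart, the defining separable shape. The equation is exact as it stands too — a potential function exists — though separation reads the split structure directly.


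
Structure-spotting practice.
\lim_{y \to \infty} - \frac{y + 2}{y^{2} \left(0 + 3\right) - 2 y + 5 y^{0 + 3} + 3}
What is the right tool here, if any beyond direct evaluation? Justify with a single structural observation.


Diagnosis: dominant-term comparison — at large y only the top-degree terms survive; compare the leading terms and the limit falls out. l'Hôpital's at-infinity variant applies to the expression viewed as a single quotient; the leading-term comparison is the direct route.


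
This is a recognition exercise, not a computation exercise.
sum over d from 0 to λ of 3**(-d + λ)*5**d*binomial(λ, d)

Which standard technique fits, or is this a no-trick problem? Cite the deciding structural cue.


Technique: the binomial theorem — the binomial coefficients weight matched powers of 5 and 3, which is exactly the expansion of a binomial power.


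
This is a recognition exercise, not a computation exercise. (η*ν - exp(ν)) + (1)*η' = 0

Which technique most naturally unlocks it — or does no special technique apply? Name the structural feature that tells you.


Diagnosis: a linear integrating factor — the equation is linear in η with coefficient ν; multiplying by the integrating factor exp(∫ν) makes the left side a perfect derivative.


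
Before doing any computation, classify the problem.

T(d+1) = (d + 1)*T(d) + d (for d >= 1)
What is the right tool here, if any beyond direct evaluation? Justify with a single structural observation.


Method: a summation factor — one step of memory with a weight d + 1 that changes as the index grows — the summation-factor construction is built for this.


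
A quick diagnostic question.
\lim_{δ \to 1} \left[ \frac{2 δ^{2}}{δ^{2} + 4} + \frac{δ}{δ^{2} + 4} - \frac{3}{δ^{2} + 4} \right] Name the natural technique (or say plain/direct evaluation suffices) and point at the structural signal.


Technique: no special technique — the expression is continuous at 1 — substitute and evaluate; no indeterminate form appears.


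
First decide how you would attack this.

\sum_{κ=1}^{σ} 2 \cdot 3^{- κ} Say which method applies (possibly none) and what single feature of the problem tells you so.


Technique: the geometric series formula — consecutive terms stand in a fixed index-free ratio — the geometric sum formula closes it.


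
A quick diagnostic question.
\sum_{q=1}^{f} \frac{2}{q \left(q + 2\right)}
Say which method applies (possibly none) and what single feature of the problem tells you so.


Verdict: telescoping — \frac{2}{q \left(q + 2\right)} hides a difference of shifted reciprocals — decompose it and the middle of the sum vanishes.


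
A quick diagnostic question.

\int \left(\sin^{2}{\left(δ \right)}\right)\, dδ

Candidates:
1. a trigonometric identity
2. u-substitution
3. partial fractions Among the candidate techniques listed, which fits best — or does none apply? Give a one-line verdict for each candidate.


Method: a trigonometric identity — the exponent on \sin^{2}{\left(δ \right)} is even — the power-reduction identity is the standard preprocessing step.
- a trigonometric identity — yes, a natural case for it.
- u-substitution — no subexpression of the integrand serves as a whole-integral substitution inner — individual terms may offer their own, but none carries its derivative as a factor of the full integrand; a working change of variable would have to be constructed from outside the expression.
- partial fractions: the expression is not a ratio of polynomials that decomposes further.


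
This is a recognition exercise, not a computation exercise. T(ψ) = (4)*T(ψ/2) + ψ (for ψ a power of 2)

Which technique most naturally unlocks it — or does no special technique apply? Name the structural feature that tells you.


Verdict: the master substitution — the index is divided (ψ/2), not shifted — substitute ψ = 2^m to straighten it into a shift recurrence.


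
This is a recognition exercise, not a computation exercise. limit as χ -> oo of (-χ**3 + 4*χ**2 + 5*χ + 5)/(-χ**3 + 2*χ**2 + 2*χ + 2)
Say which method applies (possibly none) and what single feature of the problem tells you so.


Best approach: dominant-term comparison — growth-rate triage: the leading powers of χ decide the limit, everything else is noise. l'Hôpital's at-infinity variant applies to the expression viewed as a single quotient; the leading-term comparison is the direct route.


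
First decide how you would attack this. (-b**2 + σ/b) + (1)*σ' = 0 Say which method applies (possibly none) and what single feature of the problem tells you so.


Verdict: a linear integrating factor — the unknown enters only to the first power against a nonzero forcing term — the integrating-factor template applies directly.
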